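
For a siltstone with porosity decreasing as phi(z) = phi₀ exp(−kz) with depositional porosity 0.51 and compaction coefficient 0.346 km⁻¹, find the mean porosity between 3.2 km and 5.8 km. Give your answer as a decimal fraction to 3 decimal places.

0.111

⟨phi⟩ = (1/(z₂−z₁)) ∫ phi₀ e^(−kz) dz = phi₀·(e^(−k·z₁) − e^(−k·z₂)) / (k·(z₂−z₁))
e^(−0.346×3.2) = 0.3305; e^(−0.346×5.8) = 0.1344
⟨phi⟩ = 0.51 × (0.3305 − 0.1344) / (0.346 × 2.6) = 0.51 × 0.2179 = 0.1112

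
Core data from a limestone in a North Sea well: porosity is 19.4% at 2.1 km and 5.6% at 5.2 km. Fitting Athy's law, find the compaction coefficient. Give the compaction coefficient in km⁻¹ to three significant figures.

0.401 km⁻¹

Athy: φ(z) = φ₀ e^(−kz) ⇒ φ₁/φ₂ = e^{k(z₂−z₁)} ⇒ k = ln(φ₁/φ₂)/(z₂−z₁)
k = ln(0.194/0.056) / (5.2 − 2.1) = ln(3.464) / 3.1 = 1.2425 / 3.1 = 0.4008 km⁻¹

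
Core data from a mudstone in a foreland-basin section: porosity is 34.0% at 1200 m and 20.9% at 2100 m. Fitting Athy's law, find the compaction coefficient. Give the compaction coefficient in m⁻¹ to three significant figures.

0.000541 m⁻¹

Working in km (1 km = 1000 m; k in km⁻¹ = k in m⁻¹ × 1000):
Athy: phi(z) = phi₀ e^(−kz) ⇒ phi₁/phi₂ = e^{k(z₂−z₁)} ⇒ k = ln(phi₁/phi₂)/(z₂−z₁)
k = ln(0.34/0.209) / (2.1 − 1.2) = ln(1.627) / 0.9 = 0.4866 / 0.9 = 0.5407 km⁻¹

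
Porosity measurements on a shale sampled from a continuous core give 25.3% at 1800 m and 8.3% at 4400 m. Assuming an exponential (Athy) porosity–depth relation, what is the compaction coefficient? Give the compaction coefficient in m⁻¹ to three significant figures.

Working in km (1 km = 1000 m; k in km⁻¹ = k in m⁻¹ × 1000):
Athy: n(d) = n₀ e^(−kd) ⇒ n₁/n₂ = e^{k(d₂−d₁)} ⇒ k = ln(n₁/n₂)/(d₂−d₁)
k = ln(0.253/0.083) / (4.4 − 1.8) = ln(3.048) / 2.6 = 1.1145 / 2.6 = 0.4287 km⁻¹

0.000429 m⁻¹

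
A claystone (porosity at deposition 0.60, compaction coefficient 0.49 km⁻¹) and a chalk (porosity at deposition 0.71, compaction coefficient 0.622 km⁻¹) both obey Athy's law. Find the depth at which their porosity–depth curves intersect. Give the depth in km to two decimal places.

Set phi₀ₐ e^(−βₐz) = phi₀ᵦ e^(−βᵦz) ⇒ ln(phi₀ₐ/phi₀ᵦ) = (βₐ − βᵦ)·z
z = ln(0.6/0.71) / (0.49 − 0.622) = -0.1683 / -0.132 = 1.275 km

1.28 km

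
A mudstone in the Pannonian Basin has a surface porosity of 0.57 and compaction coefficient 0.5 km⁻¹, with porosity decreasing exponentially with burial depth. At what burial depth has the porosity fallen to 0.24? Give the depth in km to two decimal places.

Invert Athy's law: Z = ln(n₀/n) / β
Z = ln(0.57/0.24) / 0.5 = ln(2.375) / 0.5 = 0.8650 / 0.5 = 1.730 km

1.73 km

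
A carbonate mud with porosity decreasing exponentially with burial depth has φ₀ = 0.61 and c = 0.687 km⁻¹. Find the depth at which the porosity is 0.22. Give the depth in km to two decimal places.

Invert Athy's law: Z = ln(φ₀/φ) / c
Z = ln(0.61/0.22) / 0.687 = ln(2.773) / 0.687 = 1.0198 / 0.687 = 1.484 km

1.48 km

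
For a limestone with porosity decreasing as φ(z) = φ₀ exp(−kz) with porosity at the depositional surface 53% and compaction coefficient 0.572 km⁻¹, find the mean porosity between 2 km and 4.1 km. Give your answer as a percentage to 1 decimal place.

⟨φ⟩ = (1/(z₂−z₁)) ∫ φ₀ e^(−kz) dz = φ₀·(e^(−k·z₁) − e^(−k·z₂)) / (k·(z₂−z₁))
e^(−0.572×2) = 0.3185; e^(−0.572×4.1) = 0.0958
⟨φ⟩ = 0.53 × (0.3185 − 0.0958) / (0.572 × 2.1) = 0.53 × 0.1854 = 0.0983

9.8%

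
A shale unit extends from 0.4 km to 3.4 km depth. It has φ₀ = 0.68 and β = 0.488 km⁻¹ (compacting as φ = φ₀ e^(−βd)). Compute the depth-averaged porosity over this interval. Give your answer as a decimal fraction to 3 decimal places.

⟨φ⟩ = (1/(d₂−d₁)) ∫ φ₀ e^(−βd) dd = φ₀·(e^(−β·d₁) − e^(−β·d₂)) / (β·(d₂−d₁))
e^(−0.488×0.4) = 0.8227; e^(−0.488×3.4) = 0.1903
⟨φ⟩ = 0.68 × (0.8227 − 0.1903) / (0.488 × 3) = 0.68 × 0.4320 = 0.2937

0.294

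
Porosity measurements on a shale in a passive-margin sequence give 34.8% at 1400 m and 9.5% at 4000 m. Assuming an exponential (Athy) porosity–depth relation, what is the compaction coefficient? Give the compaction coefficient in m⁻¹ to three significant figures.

Working in km (1 km = 1000 m; β in km⁻¹ = β in m⁻¹ × 1000):
Athy: n(z) = n₀ e^(−βz) ⇒ n₁/n₂ = e^{β(z₂−z₁)} ⇒ β = ln(n₁/n₂)/(z₂−z₁)
β = ln(0.348/0.095) / (4 − 1.4) = ln(3.663) / 2.6 = 1.2983 / 2.6 = 0.4994 km⁻¹

0.000499 m⁻¹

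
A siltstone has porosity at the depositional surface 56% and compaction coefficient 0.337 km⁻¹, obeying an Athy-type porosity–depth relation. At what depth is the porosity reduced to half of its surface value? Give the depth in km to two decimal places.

2.06 km

φ/φ₀ = 1/2 ⇒ exp(−β·d) = 1/2 ⇒ d = ln(2) / β
d = 0.6931 / 0.337 = 2.057 km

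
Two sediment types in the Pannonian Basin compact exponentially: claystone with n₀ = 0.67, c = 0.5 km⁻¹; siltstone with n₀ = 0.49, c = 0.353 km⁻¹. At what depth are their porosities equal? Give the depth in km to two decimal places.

Set n₀ₐ e^(−cₐd) = n₀ᵦ e^(−cᵦd) ⇒ ln(n₀ₐ/n₀ᵦ) = (cₐ − cᵦ)·d
d = ln(0.67/0.49) / (0.5 − 0.353) = 0.3129 / 0.147 = 2.128 km

2.13 km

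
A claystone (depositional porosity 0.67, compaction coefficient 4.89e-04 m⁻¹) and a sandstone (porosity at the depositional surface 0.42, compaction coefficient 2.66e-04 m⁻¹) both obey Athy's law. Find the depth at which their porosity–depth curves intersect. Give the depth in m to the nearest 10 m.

Working in km (1 km = 1000 m; β in km⁻¹ = β in m⁻¹ × 1000):
Set phi₀ₐ e^(−βₐZ) = phi₀ᵦ e^(−βᵦZ) ⇒ ln(phi₀ₐ/phi₀ᵦ) = (βₐ − βᵦ)·Z
Z = ln(0.67/0.42) / (0.489 − 0.266) = 0.4670 / 0.223 = 2.094 km

2090 m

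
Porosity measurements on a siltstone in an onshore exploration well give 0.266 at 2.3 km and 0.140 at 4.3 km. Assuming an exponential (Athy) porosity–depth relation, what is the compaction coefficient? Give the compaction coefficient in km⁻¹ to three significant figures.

0.321 km⁻¹

Athy: phi(Z) = phi₀ e^(−kZ) ⇒ phi₁/phi₂ = e^{k(Z₂−Z₁)} ⇒ k = ln(phi₁/phi₂)/(Z₂−Z₁)
k = ln(0.266/0.14) / (4.3 − 2.3) = ln(1.9) / 2 = 0.6419 / 2 = 0.3209 km⁻¹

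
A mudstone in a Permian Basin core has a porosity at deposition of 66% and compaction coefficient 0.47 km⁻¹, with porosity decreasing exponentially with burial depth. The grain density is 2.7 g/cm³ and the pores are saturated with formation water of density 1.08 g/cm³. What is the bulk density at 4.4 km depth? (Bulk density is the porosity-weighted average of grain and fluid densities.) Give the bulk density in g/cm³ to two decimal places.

Porosity at depth: φ = 0.66·exp(−0.47×4.4) = 0.66×0.1264 = 0.0834
Bulk density: ρ_b = (1−φ)ρ_g + φ·ρ_f = 0.9166×2.7 + 0.0834×1.08
       = 2.475 + 0.090 = 2.565 g/cm³

2.56 g/cm³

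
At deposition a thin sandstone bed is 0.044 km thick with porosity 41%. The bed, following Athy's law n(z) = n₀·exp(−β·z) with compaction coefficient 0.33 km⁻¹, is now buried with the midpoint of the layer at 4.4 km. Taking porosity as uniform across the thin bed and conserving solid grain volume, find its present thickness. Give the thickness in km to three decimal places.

Porosity at 4.4 km: n = 0.41·exp(−0.33×4.4) = 0.0960
Solid-volume conservation: h(1−n) = h₀(1−n₀) ⇒ h = h₀·(1−n₀)/(1−n)
h = 0.044 × (1 − 0.41)/(1 − 0.0960) = 0.044 × 0.6526 = 0.0287 km

0.029 km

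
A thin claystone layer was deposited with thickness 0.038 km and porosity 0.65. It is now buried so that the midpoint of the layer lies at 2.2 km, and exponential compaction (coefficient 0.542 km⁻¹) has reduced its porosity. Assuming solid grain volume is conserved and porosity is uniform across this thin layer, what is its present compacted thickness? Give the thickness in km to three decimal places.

0.017 km

Porosity at 2.2 km: φ = 0.65·exp(−0.542×2.2) = 0.1973
Solid-volume conservation: h(1−φ) = h₀(1−φ₀) ⇒ h = h₀·(1−φ₀)/(1−φ)
h = 0.038 × (1 − 0.65)/(1 − 0.1973) = 0.038 × 0.4360 = 0.0166 km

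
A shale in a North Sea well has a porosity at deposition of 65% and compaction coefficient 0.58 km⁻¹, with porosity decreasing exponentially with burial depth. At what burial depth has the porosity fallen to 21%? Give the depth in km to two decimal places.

1.95 km

Invert Athy's law: Z = ln(φ₀/φ) / β
Z = ln(0.65/0.21) / 0.58 = ln(3.095) / 0.58 = 1.1299 / 0.58 = 1.948 km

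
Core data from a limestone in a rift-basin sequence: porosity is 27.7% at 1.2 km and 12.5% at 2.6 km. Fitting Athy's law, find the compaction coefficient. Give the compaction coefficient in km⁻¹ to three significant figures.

Athy: φ(d) = φ₀ e^(−kd) ⇒ φ₁/φ₂ = e^{k(d₂−d₁)} ⇒ k = ln(φ₁/φ₂)/(d₂−d₁)
k = ln(0.277/0.125) / (2.6 − 1.2) = ln(2.216) / 1.4 = 0.7957 / 1.4 = 0.5684 km⁻¹

0.568 km⁻¹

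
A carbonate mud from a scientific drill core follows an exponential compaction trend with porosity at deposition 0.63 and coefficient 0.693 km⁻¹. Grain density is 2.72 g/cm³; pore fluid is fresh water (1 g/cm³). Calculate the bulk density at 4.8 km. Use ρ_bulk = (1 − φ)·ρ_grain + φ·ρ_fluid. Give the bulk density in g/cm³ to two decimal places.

Porosity at depth: φ = 0.63·exp(−0.693×4.8) = 0.63×0.0359 = 0.0226
Bulk density: ρ_b = (1−φ)ρ_g + φ·ρ_f = 0.9774×2.72 + 0.0226×1
       = 2.658 + 0.023 = 2.681 g/cm³

2.68 g/cm³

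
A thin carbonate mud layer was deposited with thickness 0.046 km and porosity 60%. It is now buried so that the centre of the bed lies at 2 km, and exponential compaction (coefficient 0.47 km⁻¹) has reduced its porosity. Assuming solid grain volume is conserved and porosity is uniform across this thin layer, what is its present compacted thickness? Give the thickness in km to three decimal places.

Porosity at 2 km: phi = 0.6·exp(−0.47×2) = 0.2344
Solid-volume conservation: h(1−phi) = h₀(1−phi₀) ⇒ h = h₀·(1−phi₀)/(1−phi)
h = 0.046 × (1 − 0.6)/(1 − 0.2344) = 0.046 × 0.5225 = 0.0240 km

0.024 km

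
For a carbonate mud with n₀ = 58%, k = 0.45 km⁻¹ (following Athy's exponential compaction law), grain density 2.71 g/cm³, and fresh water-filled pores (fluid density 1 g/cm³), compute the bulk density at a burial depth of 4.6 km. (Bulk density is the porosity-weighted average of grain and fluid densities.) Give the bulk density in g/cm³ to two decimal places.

2.58 g/cm³

Porosity at depth: n = 0.58·exp(−0.45×4.6) = 0.58×0.1262 = 0.0732
Bulk density: ρ_b = (1−n)ρ_g + n·ρ_f = 0.9268×2.71 + 0.0732×1
       = 2.512 + 0.073 = 2.585 g/cm³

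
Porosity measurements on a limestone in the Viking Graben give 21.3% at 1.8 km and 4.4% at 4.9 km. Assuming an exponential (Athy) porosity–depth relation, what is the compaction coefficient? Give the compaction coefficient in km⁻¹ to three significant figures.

Athy: n(d) = n₀ e^(−cd) ⇒ n₁/n₂ = e^{c(d₂−d₁)} ⇒ c = ln(n₁/n₂)/(d₂−d₁)
c = ln(0.213/0.044) / (4.9 − 1.8) = ln(4.841) / 3.1 = 1.5771 / 3.1 = 0.5087 km⁻¹

0.509 km⁻¹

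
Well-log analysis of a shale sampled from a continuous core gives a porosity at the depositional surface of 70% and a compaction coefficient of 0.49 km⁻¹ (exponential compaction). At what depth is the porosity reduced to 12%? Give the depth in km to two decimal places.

Invert Athy's law: z = ln(φ₀/φ) / k
z = ln(0.7/0.12) / 0.49 = ln(5.833) / 0.49 = 1.7636 / 0.49 = 3.599 km

3.60 km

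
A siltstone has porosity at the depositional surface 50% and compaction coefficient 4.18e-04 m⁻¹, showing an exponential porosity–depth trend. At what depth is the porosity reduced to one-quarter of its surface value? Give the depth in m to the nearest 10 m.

Working in km (1 km = 1000 m; c in km⁻¹ = c in m⁻¹ × 1000):
phi/phi₀ = 1/4 ⇒ exp(−c·d) = 1/4 ⇒ d = ln(4) / c
d = 1.3863 / 0.418 = 3.316 km

3320 m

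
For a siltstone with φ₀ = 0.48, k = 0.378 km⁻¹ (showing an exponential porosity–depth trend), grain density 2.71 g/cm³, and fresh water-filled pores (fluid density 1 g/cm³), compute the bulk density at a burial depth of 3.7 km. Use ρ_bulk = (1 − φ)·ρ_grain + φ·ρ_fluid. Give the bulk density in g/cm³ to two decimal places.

2.51 g/cm³

Porosity at depth: φ = 0.48·exp(−0.378×3.7) = 0.48×0.2469 = 0.1185
Bulk density: ρ_b = (1−φ)ρ_g + φ·ρ_f = 0.8815×2.71 + 0.1185×1
       = 2.389 + 0.119 = 2.507 g/cm³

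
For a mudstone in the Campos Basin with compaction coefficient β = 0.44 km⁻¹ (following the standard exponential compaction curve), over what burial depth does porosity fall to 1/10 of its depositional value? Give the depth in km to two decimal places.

n/n₀ = 1/10 ⇒ exp(−β·z) = 1/10 ⇒ z = ln(10) / β
z = 2.3026 / 0.44 = 5.233 km

5.23 km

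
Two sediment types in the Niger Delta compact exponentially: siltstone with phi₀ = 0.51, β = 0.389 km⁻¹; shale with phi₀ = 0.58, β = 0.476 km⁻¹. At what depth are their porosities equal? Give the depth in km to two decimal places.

1.48 km

Set phi₀ₐ e^(−βₐZ) = phi₀ᵦ e^(−βᵦZ) ⇒ ln(phi₀ₐ/phi₀ᵦ) = (βₐ − βᵦ)·Z
Z = ln(0.51/0.58) / (0.389 − 0.476) = -0.1286 / -0.087 = 1.478 km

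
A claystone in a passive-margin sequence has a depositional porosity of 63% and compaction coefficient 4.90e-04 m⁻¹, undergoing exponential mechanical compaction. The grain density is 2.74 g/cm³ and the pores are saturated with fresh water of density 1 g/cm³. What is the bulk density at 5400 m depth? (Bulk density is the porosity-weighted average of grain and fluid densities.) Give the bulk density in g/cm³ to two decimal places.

2.66 g/cm³

Working in km (1 km = 1000 m; c in km⁻¹ = c in m⁻¹ × 1000):
Porosity at depth: φ = 0.63·exp(−0.49×5.4) = 0.63×0.0709 = 0.0447
Bulk density: ρ_b = (1−φ)ρ_g + φ·ρ_f = 0.9553×2.74 + 0.0447×1
       = 2.618 + 0.045 = 2.662 g/cm³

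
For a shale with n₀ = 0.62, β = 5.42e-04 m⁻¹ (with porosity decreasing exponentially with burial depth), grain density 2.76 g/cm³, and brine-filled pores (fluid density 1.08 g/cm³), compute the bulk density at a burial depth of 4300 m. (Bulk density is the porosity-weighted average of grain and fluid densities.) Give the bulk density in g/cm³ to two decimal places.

2.66 g/cm³

Working in km (1 km = 1000 m; β in km⁻¹ = β in m⁻¹ × 1000):
Porosity at depth: n = 0.62·exp(−0.542×4.3) = 0.62×0.0972 = 0.0603
Bulk density: ρ_b = (1−n)ρ_g + n·ρ_f = 0.9397×2.76 + 0.0603×1.08
       = 2.594 + 0.065 = 2.659 g/cm³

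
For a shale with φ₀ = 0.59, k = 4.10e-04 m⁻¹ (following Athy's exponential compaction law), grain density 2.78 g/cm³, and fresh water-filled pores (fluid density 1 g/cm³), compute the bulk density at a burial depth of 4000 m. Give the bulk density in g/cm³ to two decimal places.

2.58 g/cm³

Working in km (1 km = 1000 m; k in km⁻¹ = k in m⁻¹ × 1000):
Porosity at depth: φ = 0.59·exp(−0.41×4) = 0.59×0.1940 = 0.1144
Bulk density: ρ_b = (1−φ)ρ_g + φ·ρ_f = 0.8856×2.78 + 0.1144×1
       = 2.462 + 0.114 = 2.576 g/cm³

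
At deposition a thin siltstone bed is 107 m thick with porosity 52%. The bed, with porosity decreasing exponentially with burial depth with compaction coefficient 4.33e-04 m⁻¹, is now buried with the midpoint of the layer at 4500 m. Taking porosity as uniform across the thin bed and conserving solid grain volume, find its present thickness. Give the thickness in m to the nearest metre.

Working in km (1 km = 1000 m; β in km⁻¹ = β in m⁻¹ × 1000):
Porosity at 4.5 km: phi = 0.52·exp(−0.433×4.5) = 0.0741
Solid-volume conservation: h(1−phi) = h₀(1−phi₀) ⇒ h = h₀·(1−phi₀)/(1−phi)
h = 0.107 × (1 − 0.52)/(1 − 0.0741) = 0.107 × 0.5184 = 0.0555 km

55 m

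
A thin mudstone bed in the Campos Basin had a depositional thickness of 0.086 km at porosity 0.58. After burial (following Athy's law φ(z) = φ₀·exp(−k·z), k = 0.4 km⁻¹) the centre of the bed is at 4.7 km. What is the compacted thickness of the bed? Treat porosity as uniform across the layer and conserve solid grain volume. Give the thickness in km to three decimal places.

0.040 km

Porosity at 4.7 km: φ = 0.58·exp(−0.4×4.7) = 0.0885
Solid-volume conservation: h(1−φ) = h₀(1−φ₀) ⇒ h = h₀·(1−φ₀)/(1−φ)
h = 0.086 × (1 − 0.58)/(1 − 0.0885) = 0.086 × 0.4608 = 0.0396 km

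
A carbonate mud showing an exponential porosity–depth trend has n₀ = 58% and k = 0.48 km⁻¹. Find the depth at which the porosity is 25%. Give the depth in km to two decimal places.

1.75 km

Invert Athy's law: Z = ln(n₀/n) / k
Z = ln(0.58/0.25) / 0.48 = ln(2.32) / 0.48 = 0.8416 / 0.48 = 1.753 km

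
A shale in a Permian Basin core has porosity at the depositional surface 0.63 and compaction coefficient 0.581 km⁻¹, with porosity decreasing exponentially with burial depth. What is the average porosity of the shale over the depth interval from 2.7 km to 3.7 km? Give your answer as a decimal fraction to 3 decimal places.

0.100

⟨φ⟩ = (1/(d₂−d₁)) ∫ φ₀ e^(−kd) dd = φ₀·(e^(−k·d₁) − e^(−k·d₂)) / (k·(d₂−d₁))
e^(−0.581×2.7) = 0.2083; e^(−0.581×3.7) = 0.1165
⟨φ⟩ = 0.63 × (0.2083 − 0.1165) / (0.581 × 1) = 0.63 × 0.1580 = 0.0995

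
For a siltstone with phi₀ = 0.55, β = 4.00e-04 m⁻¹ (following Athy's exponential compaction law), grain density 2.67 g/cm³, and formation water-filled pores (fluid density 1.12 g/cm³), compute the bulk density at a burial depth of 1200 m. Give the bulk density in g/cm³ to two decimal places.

Working in km (1 km = 1000 m; β in km⁻¹ = β in m⁻¹ × 1000):
Porosity at depth: phi = 0.55·exp(−0.4×1.2) = 0.55×0.6188 = 0.3403
Bulk density: ρ_b = (1−phi)ρ_g + phi·ρ_f = 0.6597×2.67 + 0.3403×1.12
       = 1.761 + 0.381 = 2.142 g/cm³

2.14 g/cm³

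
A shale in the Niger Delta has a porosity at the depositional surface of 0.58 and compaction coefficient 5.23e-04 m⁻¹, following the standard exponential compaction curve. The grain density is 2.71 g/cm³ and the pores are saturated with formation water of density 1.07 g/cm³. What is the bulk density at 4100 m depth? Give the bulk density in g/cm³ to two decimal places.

Working in km (1 km = 1000 m; c in km⁻¹ = c in m⁻¹ × 1000):
Porosity at depth: n = 0.58·exp(−0.523×4.1) = 0.58×0.1172 = 0.0679
Bulk density: ρ_b = (1−n)ρ_g + n·ρ_f = 0.9321×2.71 + 0.0679×1.07
       = 2.526 + 0.073 = 2.599 g/cm³

2.60 g/cm³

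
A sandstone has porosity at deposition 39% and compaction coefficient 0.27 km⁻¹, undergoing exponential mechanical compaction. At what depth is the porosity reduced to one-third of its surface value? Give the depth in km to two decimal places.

4.07 km

phi/phi₀ = 1/3 ⇒ exp(−k·Z) = 1/3 ⇒ Z = ln(3) / k
Z = 1.0986 / 0.27 = 4.069 km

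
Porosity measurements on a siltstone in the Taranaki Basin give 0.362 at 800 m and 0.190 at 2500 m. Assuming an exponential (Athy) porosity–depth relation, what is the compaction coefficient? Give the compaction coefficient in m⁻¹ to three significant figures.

0.000379 m⁻¹

Working in km (1 km = 1000 m; β in km⁻¹ = β in m⁻¹ × 1000):
Athy: n(d) = n₀ e^(−βd) ⇒ n₁/n₂ = e^{β(d₂−d₁)} ⇒ β = ln(n₁/n₂)/(d₂−d₁)
β = ln(0.362/0.19) / (2.5 − 0.8) = ln(1.905) / 1.7 = 0.6446 / 1.7 = 0.3792 km⁻¹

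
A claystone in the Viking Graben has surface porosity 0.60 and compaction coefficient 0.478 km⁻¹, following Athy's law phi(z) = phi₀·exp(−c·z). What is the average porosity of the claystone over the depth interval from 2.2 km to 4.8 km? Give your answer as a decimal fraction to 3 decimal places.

⟨phi⟩ = (1/(z₂−z₁)) ∫ phi₀ e^(−cz) dz = phi₀·(e^(−c·z₁) − e^(−c·z₂)) / (c·(z₂−z₁))
e^(−0.478×2.2) = 0.3494; e^(−0.478×4.8) = 0.1008
⟨phi⟩ = 0.6 × (0.3494 − 0.1008) / (0.478 × 2.6) = 0.6 × 0.2000 = 0.1200

0.120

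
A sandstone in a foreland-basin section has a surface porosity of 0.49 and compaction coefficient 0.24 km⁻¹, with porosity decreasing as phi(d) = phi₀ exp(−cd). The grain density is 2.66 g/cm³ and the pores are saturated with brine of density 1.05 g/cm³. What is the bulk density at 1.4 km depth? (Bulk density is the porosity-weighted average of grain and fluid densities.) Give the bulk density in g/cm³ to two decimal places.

2.10 g/cm³

Porosity at depth: phi = 0.49·exp(−0.24×1.4) = 0.49×0.7146 = 0.3502
Bulk density: ρ_b = (1−phi)ρ_g + phi·ρ_f = 0.6498×2.66 + 0.3502×1.05
       = 1.729 + 0.368 = 2.096 g/cm³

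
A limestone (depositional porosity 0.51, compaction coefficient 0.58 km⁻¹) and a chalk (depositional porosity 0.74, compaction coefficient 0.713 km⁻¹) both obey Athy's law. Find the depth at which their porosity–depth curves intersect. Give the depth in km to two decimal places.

Set phi₀ₐ e^(−βₐZ) = phi₀ᵦ e^(−βᵦZ) ⇒ ln(phi₀ₐ/phi₀ᵦ) = (βₐ − βᵦ)·Z
Z = ln(0.51/0.74) / (0.58 − 0.713) = -0.3722 / -0.133 = 2.799 km

2.80 km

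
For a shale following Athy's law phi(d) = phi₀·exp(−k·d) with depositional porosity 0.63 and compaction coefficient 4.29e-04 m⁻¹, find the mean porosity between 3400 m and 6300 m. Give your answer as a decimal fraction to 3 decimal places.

0.084

Working in km (1 km = 1000 m; k in km⁻¹ = k in m⁻¹ × 1000):
⟨phi⟩ = (1/(d₂−d₁)) ∫ phi₀ e^(−kd) dd = phi₀·(e^(−k·d₁) − e^(−k·d₂)) / (k·(d₂−d₁))
e^(−0.429×3.4) = 0.2326; e^(−0.429×6.3) = 0.0670
⟨phi⟩ = 0.63 × (0.2326 − 0.0670) / (0.429 × 2.9) = 0.63 × 0.1331 = 0.0838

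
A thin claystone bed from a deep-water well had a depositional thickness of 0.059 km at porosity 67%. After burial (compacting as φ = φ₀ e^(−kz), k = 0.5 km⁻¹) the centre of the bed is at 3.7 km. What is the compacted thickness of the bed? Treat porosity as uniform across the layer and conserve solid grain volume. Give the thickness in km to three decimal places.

Porosity at 3.7 km: φ = 0.67·exp(−0.5×3.7) = 0.1053
Solid-volume conservation: h(1−φ) = h₀(1−φ₀) ⇒ h = h₀·(1−φ₀)/(1−φ)
h = 0.059 × (1 − 0.67)/(1 − 0.1053) = 0.059 × 0.3689 = 0.0218 km

0.022 km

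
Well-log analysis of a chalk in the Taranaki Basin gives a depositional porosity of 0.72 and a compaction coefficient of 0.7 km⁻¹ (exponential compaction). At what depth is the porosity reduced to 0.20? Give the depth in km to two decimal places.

Invert Athy's law: Z = ln(phi₀/phi) / k
Z = ln(0.72/0.2) / 0.7 = ln(3.6) / 0.7 = 1.2809 / 0.7 = 1.830 km

1.83 km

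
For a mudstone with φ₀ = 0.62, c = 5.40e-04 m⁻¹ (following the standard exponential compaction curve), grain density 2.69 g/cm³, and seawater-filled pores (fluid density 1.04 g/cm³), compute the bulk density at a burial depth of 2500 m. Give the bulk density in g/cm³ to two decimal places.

2.42 g/cm³

Working in km (1 km = 1000 m; c in km⁻¹ = c in m⁻¹ × 1000):
Porosity at depth: φ = 0.62·exp(−0.54×2.5) = 0.62×0.2592 = 0.1607
Bulk density: ρ_b = (1−φ)ρ_g + φ·ρ_f = 0.8393×2.69 + 0.1607×1.04
       = 2.258 + 0.167 = 2.425 g/cm³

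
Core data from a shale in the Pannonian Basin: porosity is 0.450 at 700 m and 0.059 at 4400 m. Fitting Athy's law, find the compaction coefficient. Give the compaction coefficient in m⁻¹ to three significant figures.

Working in km (1 km = 1000 m; β in km⁻¹ = β in m⁻¹ × 1000):
Athy: φ(z) = φ₀ e^(−βz) ⇒ φ₁/φ₂ = e^{β(z₂−z₁)} ⇒ β = ln(φ₁/φ₂)/(z₂−z₁)
β = ln(0.45/0.059) / (4.4 − 0.7) = ln(7.627) / 3.7 = 2.0317 / 3.7 = 0.5491 km⁻¹

0.000549 m⁻¹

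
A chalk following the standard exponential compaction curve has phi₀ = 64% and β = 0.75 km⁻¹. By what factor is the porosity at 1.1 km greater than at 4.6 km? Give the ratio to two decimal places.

13.80

phi(d₁)/phi(d₂) = e^(−β·d₁)/e^(−β·d₂) = e^{β(d₂−d₁)}
= exp(0.75 × 3.5) = exp(2.625) = 13.8046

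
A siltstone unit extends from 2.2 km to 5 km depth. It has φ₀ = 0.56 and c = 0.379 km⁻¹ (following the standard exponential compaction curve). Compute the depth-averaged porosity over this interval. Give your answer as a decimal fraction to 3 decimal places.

⟨φ⟩ = (1/(Z₂−Z₁)) ∫ φ₀ e^(−cZ) dZ = φ₀·(e^(−c·Z₁) − e^(−c·Z₂)) / (c·(Z₂−Z₁))
e^(−0.379×2.2) = 0.4344; e^(−0.379×5) = 0.1503
⟨φ⟩ = 0.56 × (0.4344 − 0.1503) / (0.379 × 2.8) = 0.56 × 0.2677 = 0.1499

0.150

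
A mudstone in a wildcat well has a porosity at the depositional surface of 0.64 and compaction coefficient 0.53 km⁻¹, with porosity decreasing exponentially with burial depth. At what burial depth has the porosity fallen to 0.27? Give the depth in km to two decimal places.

Invert Athy's law: Z = ln(n₀/n) / c
Z = ln(0.64/0.27) / 0.53 = ln(2.37) / 0.53 = 0.8630 / 0.53 = 1.628 km

1.63 km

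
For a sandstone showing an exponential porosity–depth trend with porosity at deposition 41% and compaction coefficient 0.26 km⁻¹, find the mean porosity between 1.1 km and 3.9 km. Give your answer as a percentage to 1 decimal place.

21.9%

⟨n⟩ = (1/(Z₂−Z₁)) ∫ n₀ e^(−kZ) dZ = n₀·(e^(−k·Z₁) − e^(−k·Z₂)) / (k·(Z₂−Z₁))
e^(−0.26×1.1) = 0.7513; e^(−0.26×3.9) = 0.3628
⟨n⟩ = 0.41 × (0.7513 − 0.3628) / (0.26 × 2.8) = 0.41 × 0.5337 = 0.2188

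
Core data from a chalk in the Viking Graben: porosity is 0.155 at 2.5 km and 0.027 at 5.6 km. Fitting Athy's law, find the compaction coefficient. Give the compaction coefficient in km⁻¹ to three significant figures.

Athy: phi(z) = phi₀ e^(−cz) ⇒ phi₁/phi₂ = e^{c(z₂−z₁)} ⇒ c = ln(phi₁/phi₂)/(z₂−z₁)
c = ln(0.155/0.027) / (5.6 − 2.5) = ln(5.741) / 3.1 = 1.7476 / 3.1 = 0.5637 km⁻¹

0.564 km⁻¹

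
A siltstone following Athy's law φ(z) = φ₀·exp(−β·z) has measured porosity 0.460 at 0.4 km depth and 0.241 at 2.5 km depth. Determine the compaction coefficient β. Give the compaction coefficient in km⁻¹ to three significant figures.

0.308 km⁻¹

Athy: φ(z) = φ₀ e^(−βz) ⇒ φ₁/φ₂ = e^{β(z₂−z₁)} ⇒ β = ln(φ₁/φ₂)/(z₂−z₁)
β = ln(0.46/0.241) / (2.5 − 0.4) = ln(1.909) / 2.1 = 0.6464 / 2.1 = 0.3078 km⁻¹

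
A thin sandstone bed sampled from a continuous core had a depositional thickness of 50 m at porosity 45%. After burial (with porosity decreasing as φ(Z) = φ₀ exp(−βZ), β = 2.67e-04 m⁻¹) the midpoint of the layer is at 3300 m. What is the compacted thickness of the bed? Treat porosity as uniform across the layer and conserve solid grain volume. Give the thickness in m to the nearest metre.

Working in km (1 km = 1000 m; β in km⁻¹ = β in m⁻¹ × 1000):
Porosity at 3.3 km: φ = 0.45·exp(−0.267×3.3) = 0.1864
Solid-volume conservation: h(1−φ) = h₀(1−φ₀) ⇒ h = h₀·(1−φ₀)/(1−φ)
h = 0.05 × (1 − 0.45)/(1 − 0.1864) = 0.05 × 0.6760 = 0.0338 km

34 m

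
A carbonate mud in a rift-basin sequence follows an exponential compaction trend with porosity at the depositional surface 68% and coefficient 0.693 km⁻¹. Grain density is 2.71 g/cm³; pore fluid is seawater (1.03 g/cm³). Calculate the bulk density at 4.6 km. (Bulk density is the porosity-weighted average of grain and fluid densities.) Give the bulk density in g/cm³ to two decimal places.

2.66 g/cm³

Porosity at depth: φ = 0.68·exp(−0.693×4.6) = 0.68×0.0413 = 0.0281
Bulk density: ρ_b = (1−φ)ρ_g + φ·ρ_f = 0.9719×2.71 + 0.0281×1.03
       = 2.634 + 0.029 = 2.663 g/cm³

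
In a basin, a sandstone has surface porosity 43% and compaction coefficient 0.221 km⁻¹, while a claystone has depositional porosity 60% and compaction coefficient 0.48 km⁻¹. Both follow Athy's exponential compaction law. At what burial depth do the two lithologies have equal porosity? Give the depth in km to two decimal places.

1.29 km

Set n₀ₐ e^(−βₐd) = n₀ᵦ e^(−βᵦd) ⇒ ln(n₀ₐ/n₀ᵦ) = (βₐ − βᵦ)·d
d = ln(0.43/0.6) / (0.221 − 0.48) = -0.3331 / -0.259 = 1.286 km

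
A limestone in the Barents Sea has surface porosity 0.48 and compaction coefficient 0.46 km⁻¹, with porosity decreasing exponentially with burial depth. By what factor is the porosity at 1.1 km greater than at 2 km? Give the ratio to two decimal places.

1.51

n(Z₁)/n(Z₂) = e^(−c·Z₁)/e^(−c·Z₂) = e^{c(Z₂−Z₁)}
= exp(0.46 × 0.9) = exp(0.414) = 1.5129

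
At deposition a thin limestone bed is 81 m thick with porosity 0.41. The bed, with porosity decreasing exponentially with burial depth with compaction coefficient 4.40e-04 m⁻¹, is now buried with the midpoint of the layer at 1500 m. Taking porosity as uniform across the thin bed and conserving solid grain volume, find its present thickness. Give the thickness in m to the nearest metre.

61 m

Working in km (1 km = 1000 m; c in km⁻¹ = c in m⁻¹ × 1000):
Porosity at 1.5 km: phi = 0.41·exp(−0.44×1.5) = 0.2119
Solid-volume conservation: h(1−phi) = h₀(1−phi₀) ⇒ h = h₀·(1−phi₀)/(1−phi)
h = 0.081 × (1 − 0.41)/(1 − 0.2119) = 0.081 × 0.7486 = 0.0606 km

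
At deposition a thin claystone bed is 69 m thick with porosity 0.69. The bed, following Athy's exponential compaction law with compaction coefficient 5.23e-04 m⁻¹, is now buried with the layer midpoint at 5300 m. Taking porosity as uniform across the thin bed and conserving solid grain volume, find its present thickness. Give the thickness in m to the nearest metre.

22 m

Working in km (1 km = 1000 m; β in km⁻¹ = β in m⁻¹ × 1000):
Porosity at 5.3 km: n = 0.69·exp(−0.523×5.3) = 0.0432
Solid-volume conservation: h(1−n) = h₀(1−n₀) ⇒ h = h₀·(1−n₀)/(1−n)
h = 0.069 × (1 − 0.69)/(1 − 0.0432) = 0.069 × 0.3240 = 0.0224 km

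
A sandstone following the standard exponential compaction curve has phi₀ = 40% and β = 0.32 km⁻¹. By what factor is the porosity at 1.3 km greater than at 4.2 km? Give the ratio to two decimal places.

phi(Z₁)/phi(Z₂) = e^(−β·Z₁)/e^(−β·Z₂) = e^{β(Z₂−Z₁)}
= exp(0.32 × 2.9) = exp(0.928) = 2.5294

2.53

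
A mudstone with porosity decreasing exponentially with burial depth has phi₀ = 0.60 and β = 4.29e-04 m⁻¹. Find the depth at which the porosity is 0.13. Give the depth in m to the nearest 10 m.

Working in km (1 km = 1000 m; β in km⁻¹ = β in m⁻¹ × 1000):
Invert Athy's law: z = ln(phi₀/phi) / β
z = ln(0.6/0.13) / 0.429 = ln(4.615) / 0.429 = 1.5294 / 0.429 = 3.565 km

3570 m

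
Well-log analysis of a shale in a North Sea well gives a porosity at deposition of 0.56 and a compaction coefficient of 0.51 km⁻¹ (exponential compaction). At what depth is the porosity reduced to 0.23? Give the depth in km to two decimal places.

1.74 km

Invert Athy's law: Z = ln(φ₀/φ) / β
Z = ln(0.56/0.23) / 0.51 = ln(2.435) / 0.51 = 0.8899 / 0.51 = 1.745 km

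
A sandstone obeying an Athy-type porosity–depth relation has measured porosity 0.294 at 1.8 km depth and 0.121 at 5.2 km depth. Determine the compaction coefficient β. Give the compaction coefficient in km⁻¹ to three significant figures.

Athy: n(d) = n₀ e^(−βd) ⇒ n₁/n₂ = e^{β(d₂−d₁)} ⇒ β = ln(n₁/n₂)/(d₂−d₁)
β = ln(0.294/0.121) / (5.2 − 1.8) = ln(2.43) / 3.4 = 0.8878 / 3.4 = 0.2611 km⁻¹

0.261 km⁻¹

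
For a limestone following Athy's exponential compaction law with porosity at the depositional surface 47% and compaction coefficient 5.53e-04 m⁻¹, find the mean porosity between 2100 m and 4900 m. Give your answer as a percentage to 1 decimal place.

7.5%

Working in km (1 km = 1000 m; k in km⁻¹ = k in m⁻¹ × 1000):
⟨n⟩ = (1/(Z₂−Z₁)) ∫ n₀ e^(−kZ) dZ = n₀·(e^(−k·Z₁) − e^(−k·Z₂)) / (k·(Z₂−Z₁))
e^(−0.553×2.1) = 0.3131; e^(−0.553×4.9) = 0.0666
⟨n⟩ = 0.47 × (0.3131 − 0.0666) / (0.553 × 2.8) = 0.47 × 0.1592 = 0.0748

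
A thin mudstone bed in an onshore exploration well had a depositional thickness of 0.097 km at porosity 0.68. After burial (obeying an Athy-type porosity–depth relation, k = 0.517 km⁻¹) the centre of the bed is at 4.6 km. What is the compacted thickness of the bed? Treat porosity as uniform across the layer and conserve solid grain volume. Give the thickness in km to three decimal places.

0.033 km

Porosity at 4.6 km: phi = 0.68·exp(−0.517×4.6) = 0.0630
Solid-volume conservation: h(1−phi) = h₀(1−phi₀) ⇒ h = h₀·(1−phi₀)/(1−phi)
h = 0.097 × (1 − 0.68)/(1 − 0.0630) = 0.097 × 0.3415 = 0.0331 km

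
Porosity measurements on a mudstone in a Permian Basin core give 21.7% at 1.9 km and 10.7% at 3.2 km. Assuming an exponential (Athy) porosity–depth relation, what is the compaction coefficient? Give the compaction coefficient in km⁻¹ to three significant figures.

0.544 km⁻¹

Athy: n(d) = n₀ e^(−βd) ⇒ n₁/n₂ = e^{β(d₂−d₁)} ⇒ β = ln(n₁/n₂)/(d₂−d₁)
β = ln(0.217/0.107) / (3.2 − 1.9) = ln(2.028) / 1.3 = 0.7071 / 1.3 = 0.5439 km⁻¹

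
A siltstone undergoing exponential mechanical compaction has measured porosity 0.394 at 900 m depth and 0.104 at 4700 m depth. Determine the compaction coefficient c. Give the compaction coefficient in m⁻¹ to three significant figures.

Working in km (1 km = 1000 m; c in km⁻¹ = c in m⁻¹ × 1000):
Athy: φ(z) = φ₀ e^(−cz) ⇒ φ₁/φ₂ = e^{c(z₂−z₁)} ⇒ c = ln(φ₁/φ₂)/(z₂−z₁)
c = ln(0.394/0.104) / (4.7 − 0.9) = ln(3.788) / 3.8 = 1.3320 / 3.8 = 0.3505 km⁻¹

0.000351 m⁻¹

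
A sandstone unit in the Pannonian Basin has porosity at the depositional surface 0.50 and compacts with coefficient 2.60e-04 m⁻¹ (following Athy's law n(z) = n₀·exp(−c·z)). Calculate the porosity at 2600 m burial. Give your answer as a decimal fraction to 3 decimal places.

0.254

Working in km (1 km = 1000 m; c in km⁻¹ = c in m⁻¹ × 1000):
n = n₀·exp(−c·z) = 0.5 × exp(−0.26 × 2.6) = 0.5 × exp(−0.676)
  = 0.5 × 0.5086 = 0.2543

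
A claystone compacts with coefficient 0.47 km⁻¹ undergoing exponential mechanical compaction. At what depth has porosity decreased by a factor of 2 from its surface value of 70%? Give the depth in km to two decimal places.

φ/φ₀ = 1/2 ⇒ exp(−c·d) = 1/2 ⇒ d = ln(2) / c
d = 0.6931 / 0.47 = 1.475 km

1.47 km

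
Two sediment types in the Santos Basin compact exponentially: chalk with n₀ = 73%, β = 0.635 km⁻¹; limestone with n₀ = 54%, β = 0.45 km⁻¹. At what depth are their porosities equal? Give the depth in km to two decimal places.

Set n₀ₐ e^(−βₐZ) = n₀ᵦ e^(−βᵦZ) ⇒ ln(n₀ₐ/n₀ᵦ) = (βₐ − βᵦ)·Z
Z = ln(0.73/0.54) / (0.635 − 0.45) = 0.3015 / 0.185 = 1.630 km

1.63 km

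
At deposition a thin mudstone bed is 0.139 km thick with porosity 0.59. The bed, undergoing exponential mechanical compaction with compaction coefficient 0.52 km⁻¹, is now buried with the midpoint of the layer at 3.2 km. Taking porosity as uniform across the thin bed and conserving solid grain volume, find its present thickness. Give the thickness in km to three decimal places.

Porosity at 3.2 km: n = 0.59·exp(−0.52×3.2) = 0.1117
Solid-volume conservation: h(1−n) = h₀(1−n₀) ⇒ h = h₀·(1−n₀)/(1−n)
h = 0.139 × (1 − 0.59)/(1 − 0.1117) = 0.139 × 0.4616 = 0.0642 km

0.064 km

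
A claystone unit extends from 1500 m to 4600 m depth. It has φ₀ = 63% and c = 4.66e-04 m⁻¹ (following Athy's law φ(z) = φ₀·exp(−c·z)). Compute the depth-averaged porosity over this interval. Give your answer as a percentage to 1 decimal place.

16.6%

Working in km (1 km = 1000 m; c in km⁻¹ = c in m⁻¹ × 1000):
⟨φ⟩ = (1/(z₂−z₁)) ∫ φ₀ e^(−cz) dz = φ₀·(e^(−c·z₁) − e^(−c·z₂)) / (c·(z₂−z₁))
e^(−0.466×1.5) = 0.4971; e^(−0.466×4.6) = 0.1172
⟨φ⟩ = 0.63 × (0.4971 − 0.1172) / (0.466 × 3.1) = 0.63 × 0.2629 = 0.1657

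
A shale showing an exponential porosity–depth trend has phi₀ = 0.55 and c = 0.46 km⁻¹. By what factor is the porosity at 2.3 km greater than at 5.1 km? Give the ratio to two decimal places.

phi(z₁)/phi(z₂) = e^(−c·z₁)/e^(−c·z₂) = e^{c(z₂−z₁)}
= exp(0.46 × 2.8) = exp(1.288) = 3.6255

3.63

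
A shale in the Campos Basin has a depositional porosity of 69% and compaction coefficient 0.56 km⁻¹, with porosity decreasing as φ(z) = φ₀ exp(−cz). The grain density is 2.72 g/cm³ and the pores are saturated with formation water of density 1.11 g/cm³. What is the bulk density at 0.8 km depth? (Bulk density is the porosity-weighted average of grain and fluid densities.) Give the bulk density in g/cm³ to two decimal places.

Porosity at depth: φ = 0.69·exp(−0.56×0.8) = 0.69×0.6389 = 0.4408
Bulk density: ρ_b = (1−φ)ρ_g + φ·ρ_f = 0.5592×2.72 + 0.4408×1.11
       = 1.521 + 0.489 = 2.010 g/cm³

2.01 g/cm³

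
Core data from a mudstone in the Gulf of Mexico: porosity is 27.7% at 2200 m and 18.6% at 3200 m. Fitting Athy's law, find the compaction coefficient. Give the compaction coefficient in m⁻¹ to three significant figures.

0.000398 m⁻¹

Working in km (1 km = 1000 m; c in km⁻¹ = c in m⁻¹ × 1000):
Athy: φ(Z) = φ₀ e^(−cZ) ⇒ φ₁/φ₂ = e^{c(Z₂−Z₁)} ⇒ c = ln(φ₁/φ₂)/(Z₂−Z₁)
c = ln(0.277/0.186) / (3.2 − 2.2) = ln(1.489) / 1 = 0.3983 / 1 = 0.3983 km⁻¹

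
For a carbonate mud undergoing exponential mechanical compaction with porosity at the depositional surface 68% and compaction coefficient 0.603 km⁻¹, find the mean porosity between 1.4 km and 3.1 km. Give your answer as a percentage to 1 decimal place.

18.3%

⟨phi⟩ = (1/(Z₂−Z₁)) ∫ phi₀ e^(−βZ) dZ = phi₀·(e^(−β·Z₁) − e^(−β·Z₂)) / (β·(Z₂−Z₁))
e^(−0.603×1.4) = 0.4299; e^(−0.603×3.1) = 0.1542
⟨phi⟩ = 0.68 × (0.4299 − 0.1542) / (0.603 × 1.7) = 0.68 × 0.2689 = 0.1829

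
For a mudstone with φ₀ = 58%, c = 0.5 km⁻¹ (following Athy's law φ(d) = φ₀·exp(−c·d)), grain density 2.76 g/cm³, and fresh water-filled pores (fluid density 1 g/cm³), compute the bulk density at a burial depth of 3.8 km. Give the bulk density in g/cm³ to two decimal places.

2.61 g/cm³

Porosity at depth: φ = 0.58·exp(−0.5×3.8) = 0.58×0.1496 = 0.0867
Bulk density: ρ_b = (1−φ)ρ_g + φ·ρ_f = 0.9133×2.76 + 0.0867×1
       = 2.521 + 0.087 = 2.607 g/cm³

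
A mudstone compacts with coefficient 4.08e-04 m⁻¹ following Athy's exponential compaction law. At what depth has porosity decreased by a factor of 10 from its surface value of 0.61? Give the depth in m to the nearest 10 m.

5640 m

Working in km (1 km = 1000 m; c in km⁻¹ = c in m⁻¹ × 1000):
phi/phi₀ = 1/10 ⇒ exp(−c·d) = 1/10 ⇒ d = ln(10) / c
d = 2.3026 / 0.408 = 5.644 km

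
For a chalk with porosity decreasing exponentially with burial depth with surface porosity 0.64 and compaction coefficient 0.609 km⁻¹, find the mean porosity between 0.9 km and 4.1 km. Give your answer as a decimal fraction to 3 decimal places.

0.163

⟨φ⟩ = (1/(Z₂−Z₁)) ∫ φ₀ e^(−kZ) dZ = φ₀·(e^(−k·Z₁) − e^(−k·Z₂)) / (k·(Z₂−Z₁))
e^(−0.609×0.9) = 0.5780; e^(−0.609×4.1) = 0.0823
⟨φ⟩ = 0.64 × (0.5780 − 0.0823) / (0.609 × 3.2) = 0.64 × 0.2544 = 0.1628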